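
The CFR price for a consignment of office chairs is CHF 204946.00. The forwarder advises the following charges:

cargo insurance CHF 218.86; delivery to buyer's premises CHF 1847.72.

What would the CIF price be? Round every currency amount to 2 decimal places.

Not relevant to the conversion: delivery — on the buyer under both terms; not part of either seller's price.
From CFR to CIF, the seller additionally bears: insurance.
CIF price = 204946.00 + 218.86 = 205164.86

CIF price: CHF 205164.86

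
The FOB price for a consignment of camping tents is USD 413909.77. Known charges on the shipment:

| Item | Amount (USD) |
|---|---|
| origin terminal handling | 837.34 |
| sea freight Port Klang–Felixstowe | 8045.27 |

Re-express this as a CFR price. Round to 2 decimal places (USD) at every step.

CFR price: USD 421955.04

Not relevant to the conversion: origin terminal — on the seller under both FOB and CFR; already in the FOB price and stays in the CFR price.
From FOB to CFR, the seller additionally bears: freight.
CFR price = 413909.77 + 8045.27 = 421955.04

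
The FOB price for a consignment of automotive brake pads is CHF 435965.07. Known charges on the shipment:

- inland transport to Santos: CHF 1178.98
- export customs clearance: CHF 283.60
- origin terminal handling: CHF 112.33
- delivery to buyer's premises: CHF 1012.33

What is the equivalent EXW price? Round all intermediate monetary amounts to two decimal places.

EXW price: CHF 434390.16

Not relevant to the conversion: delivery — on the buyer under both terms; not part of either seller's price.
From FOB to EXW, the seller no longer bears: inland to port, export clearance, origin terminal.
EXW price = 435965.07 − 1178.98 − 283.60 − 112.33 = 434390.16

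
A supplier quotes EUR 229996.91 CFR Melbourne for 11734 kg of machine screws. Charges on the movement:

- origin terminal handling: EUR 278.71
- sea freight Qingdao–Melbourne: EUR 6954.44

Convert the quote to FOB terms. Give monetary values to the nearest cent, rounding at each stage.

Not relevant to the conversion: origin terminal — on the seller under both CFR and FOB; already in the CFR price and stays in the FOB price.
From CFR to FOB, the seller no longer bears: freight.
FOB price = 229996.91 − 6954.44 = 223042.47

FOB price: EUR 223042.47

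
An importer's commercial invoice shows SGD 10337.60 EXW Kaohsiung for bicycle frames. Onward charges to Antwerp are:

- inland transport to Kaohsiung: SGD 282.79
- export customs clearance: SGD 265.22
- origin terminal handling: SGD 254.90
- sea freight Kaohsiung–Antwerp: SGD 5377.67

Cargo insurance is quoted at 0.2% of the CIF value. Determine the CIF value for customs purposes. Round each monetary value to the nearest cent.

CIF value: SGD 16551.28

Let C be the CIF value. C = EXW price + pre-shipment costs + freight + 0.2% × C
C − 0.2% × C = 10337.60 + 282.79 + 265.22 + 254.90 + 5377.67
0.998 × C = 16518.18
C = 16518.18 / 0.998 = 16551.28
Insurance premium = 0.2% × 16551.28 = 33.10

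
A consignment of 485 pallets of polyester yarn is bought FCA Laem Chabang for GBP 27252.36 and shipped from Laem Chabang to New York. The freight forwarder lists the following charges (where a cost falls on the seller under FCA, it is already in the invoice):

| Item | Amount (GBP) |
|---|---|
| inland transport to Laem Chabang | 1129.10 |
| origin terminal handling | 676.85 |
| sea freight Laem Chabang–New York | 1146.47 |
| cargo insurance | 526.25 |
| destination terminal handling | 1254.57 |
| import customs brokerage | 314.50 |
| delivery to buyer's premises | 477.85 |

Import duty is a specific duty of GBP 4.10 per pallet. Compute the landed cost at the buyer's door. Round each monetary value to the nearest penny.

FCA: the seller delivers export-cleared goods to the carrier; the buyer bears costs from that point.
Already in the invoice (seller's account under FCA): inland to port — exclude.
CIF value = FCA price + origin terminal + freight + insurance = 27252.36 + 676.85 + 1146.47 + 526.25 = 29601.93
Import duty = 485 × 4.10 = 1988.50
Buyer bears: origin terminal 676.85 + freight 1146.47 + insurance 526.25 + destination terminal 1254.57 + brokerage 314.50 + delivery 477.85 + duty 1988.50 = 6384.99
Landed cost = invoice 27252.36 + 6384.99 = 33637.35

Total landed cost: GBP 33637.35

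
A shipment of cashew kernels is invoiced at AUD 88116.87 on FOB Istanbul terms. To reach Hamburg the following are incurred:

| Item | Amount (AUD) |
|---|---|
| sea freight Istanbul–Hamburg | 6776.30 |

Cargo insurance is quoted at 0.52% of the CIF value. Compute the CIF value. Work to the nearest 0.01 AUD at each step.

CIF value: AUD 95389.19

Let C be the CIF value. C = FOB price + freight + 0.52% × C
C − 0.52% × C = 88116.87 + 6776.30
0.9948 × C = 94893.17
C = 94893.17 / 0.9948 = 95389.19
Insurance premium = 0.52% × 95389.19 = 496.02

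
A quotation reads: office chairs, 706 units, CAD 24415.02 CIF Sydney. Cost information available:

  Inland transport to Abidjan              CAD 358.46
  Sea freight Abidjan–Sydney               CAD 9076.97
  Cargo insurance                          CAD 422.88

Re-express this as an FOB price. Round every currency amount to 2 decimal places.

Not relevant to the conversion: inland to port — on the seller under both CIF and FOB; already in the CIF price and stays in the FOB price.
From CIF to FOB, the seller no longer bears: freight, insurance.
FOB price = 24415.02 − 9076.97 − 422.88 = 14915.17

FOB price: CAD 14915.17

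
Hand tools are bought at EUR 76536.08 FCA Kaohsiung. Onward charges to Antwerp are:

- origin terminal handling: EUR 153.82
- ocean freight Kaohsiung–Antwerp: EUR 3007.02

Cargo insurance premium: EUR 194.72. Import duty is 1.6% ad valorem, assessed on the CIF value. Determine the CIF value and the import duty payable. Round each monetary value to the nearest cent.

CIF value: EUR 79891.64; import duty: EUR 1278.27

CIF = FCA price + pre-shipment costs + freight + insurance
CIF = 76536.08 + 153.82 + 3007.02 + 194.72 = 79891.64
Import duty = 79891.64 × 1.6% = 1278.27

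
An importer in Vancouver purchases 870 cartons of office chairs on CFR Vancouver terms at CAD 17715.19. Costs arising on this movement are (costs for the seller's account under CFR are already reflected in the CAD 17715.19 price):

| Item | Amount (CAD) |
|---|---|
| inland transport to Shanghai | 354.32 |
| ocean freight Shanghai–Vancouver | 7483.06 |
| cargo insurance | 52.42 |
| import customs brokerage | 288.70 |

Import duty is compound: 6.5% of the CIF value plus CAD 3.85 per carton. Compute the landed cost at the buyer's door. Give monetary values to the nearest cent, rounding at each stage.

CFR: the seller pays costs through ocean freight to the destination port, but not insurance.
Already in the invoice (seller's account under CFR): inland to port, freight — exclude.
CIF value = CFR price + insurance = 17715.19 + 52.42 = 17767.61
Ad valorem component: 17767.61 × 6.5% = 1154.89
Specific component: 870 × 3.85 = 3349.50
Import duty = 1154.89 + 3349.50 = 4504.39
Buyer bears: insurance 52.42 + brokerage 288.70 + duty 4504.39 = 4845.51
Landed cost = invoice 17715.19 + 4845.51 = 22560.70

Total landed cost: CAD 22560.70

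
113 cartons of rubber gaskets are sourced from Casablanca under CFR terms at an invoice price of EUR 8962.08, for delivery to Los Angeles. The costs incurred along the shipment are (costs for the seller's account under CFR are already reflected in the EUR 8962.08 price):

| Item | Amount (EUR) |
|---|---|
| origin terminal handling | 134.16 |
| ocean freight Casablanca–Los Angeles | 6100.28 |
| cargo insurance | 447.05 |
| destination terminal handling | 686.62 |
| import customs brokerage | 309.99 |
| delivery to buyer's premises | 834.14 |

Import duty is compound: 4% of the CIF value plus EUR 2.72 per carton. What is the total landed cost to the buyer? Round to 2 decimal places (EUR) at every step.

CFR: the seller pays costs through ocean freight to the destination port, but not insurance.
Already in the invoice (seller's account under CFR): origin terminal, freight — exclude.
CIF value = CFR price + insurance = 8962.08 + 447.05 = 9409.13
Ad valorem component: 9409.13 × 4% = 376.37
Specific component: 113 × 2.72 = 307.36
Import duty = 376.37 + 307.36 = 683.73
Buyer bears: insurance 447.05 + destination terminal 686.62 + brokerage 309.99 + delivery 834.14 + duty 683.73 = 2961.53
Landed cost = invoice 8962.08 + 2961.53 = 11923.61

Total landed cost: EUR 11923.61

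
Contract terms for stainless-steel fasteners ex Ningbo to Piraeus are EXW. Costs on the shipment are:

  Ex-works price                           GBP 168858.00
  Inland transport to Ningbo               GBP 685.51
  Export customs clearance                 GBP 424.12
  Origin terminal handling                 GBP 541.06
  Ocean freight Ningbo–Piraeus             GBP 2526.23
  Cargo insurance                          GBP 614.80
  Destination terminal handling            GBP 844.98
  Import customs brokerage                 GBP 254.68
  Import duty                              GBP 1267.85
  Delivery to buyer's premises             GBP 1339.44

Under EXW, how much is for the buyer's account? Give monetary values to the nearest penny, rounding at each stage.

EXW: the seller makes goods available at their premises; the buyer bears all onward costs.
Seller's account: goods 168858.00 = 168858.00
Buyer's account: inland to port 685.51 + export clearance 424.12 + origin terminal 541.06 + freight 2526.23 + insurance 614.80 + destination terminal 844.98 + brokerage 254.68 + duty 1267.85 + delivery 1339.44 = 8498.67

Buyer's account: GBP 8498.67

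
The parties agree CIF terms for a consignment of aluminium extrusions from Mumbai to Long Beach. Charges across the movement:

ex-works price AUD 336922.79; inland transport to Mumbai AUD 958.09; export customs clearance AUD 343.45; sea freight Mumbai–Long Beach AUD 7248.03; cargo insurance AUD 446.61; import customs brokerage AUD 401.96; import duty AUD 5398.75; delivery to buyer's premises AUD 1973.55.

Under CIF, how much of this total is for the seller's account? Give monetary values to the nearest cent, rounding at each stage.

CIF: the seller pays costs through ocean freight and marine insurance to the destination port.
Seller's account: goods 336922.79 + inland to port 958.09 + export clearance 343.45 + freight 7248.03 + insurance 446.61 = 345918.97
Buyer's account: brokerage 401.96 + duty 5398.75 + delivery 1973.55 = 7774.26

Seller's account: AUD 345918.97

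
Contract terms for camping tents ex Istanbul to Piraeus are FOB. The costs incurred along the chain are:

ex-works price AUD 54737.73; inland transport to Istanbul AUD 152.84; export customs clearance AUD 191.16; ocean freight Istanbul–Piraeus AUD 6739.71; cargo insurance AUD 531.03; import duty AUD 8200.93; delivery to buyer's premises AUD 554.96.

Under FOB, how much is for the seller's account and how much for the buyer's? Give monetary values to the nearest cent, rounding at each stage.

Seller: AUD 55081.73; buyer: AUD 16026.63

FOB: the seller bears costs until goods are on board at the origin port; the buyer bears freight, insurance and all costs thereafter.
Seller's account: goods 54737.73 + inland to port 152.84 + export clearance 191.16 = 55081.73
Buyer's account: freight 6739.71 + insurance 531.03 + duty 8200.93 + delivery 554.96 = 16026.63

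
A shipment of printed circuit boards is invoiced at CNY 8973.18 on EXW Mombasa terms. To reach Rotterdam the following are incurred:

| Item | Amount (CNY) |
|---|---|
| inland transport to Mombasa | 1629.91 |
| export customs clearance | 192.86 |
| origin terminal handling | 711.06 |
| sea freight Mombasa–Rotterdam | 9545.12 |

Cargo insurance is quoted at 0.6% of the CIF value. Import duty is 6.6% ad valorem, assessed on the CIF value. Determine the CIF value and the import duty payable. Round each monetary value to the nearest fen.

CIF value: CNY 21179.21; import duty: CNY 1397.83

Let C be the CIF value. C = EXW price + pre-shipment costs + freight + 0.6% × C
C − 0.6% × C = 8973.18 + 1629.91 + 192.86 + 711.06 + 9545.12
0.994 × C = 21052.13
C = 21052.13 / 0.994 = 21179.21
Insurance premium = 0.6% × 21179.21 = 127.08
Import duty = 21179.21 × 6.6% = 1397.83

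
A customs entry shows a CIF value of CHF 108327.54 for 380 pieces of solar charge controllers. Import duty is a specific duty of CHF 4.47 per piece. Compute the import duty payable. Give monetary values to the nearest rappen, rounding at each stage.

Import duty = 380 × 4.47 = 1698.60

Import duty: CHF 1698.60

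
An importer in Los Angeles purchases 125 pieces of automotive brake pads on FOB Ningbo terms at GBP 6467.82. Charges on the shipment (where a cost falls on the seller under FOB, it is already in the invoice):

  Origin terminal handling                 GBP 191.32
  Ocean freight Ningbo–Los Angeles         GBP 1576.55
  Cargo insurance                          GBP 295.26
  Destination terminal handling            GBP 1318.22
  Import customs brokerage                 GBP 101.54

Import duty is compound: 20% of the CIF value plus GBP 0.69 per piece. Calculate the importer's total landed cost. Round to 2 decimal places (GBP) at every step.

FOB: the seller bears costs until goods are on board at the origin port; the buyer bears freight, insurance and all costs thereafter.
Already in the invoice (seller's account under FOB): origin terminal — exclude.
CIF value = FOB price + freight + insurance = 6467.82 + 1576.55 + 295.26 = 8339.63
Ad valorem component: 8339.63 × 20% = 1667.93
Specific component: 125 × 0.69 = 86.25
Import duty = 1667.93 + 86.25 = 1754.18
Buyer bears: freight 1576.55 + insurance 295.26 + destination terminal 1318.22 + brokerage 101.54 + duty 1754.18 = 5045.75
Landed cost = invoice 6467.82 + 5045.75 = 11513.57

Total landed cost: GBP 11513.57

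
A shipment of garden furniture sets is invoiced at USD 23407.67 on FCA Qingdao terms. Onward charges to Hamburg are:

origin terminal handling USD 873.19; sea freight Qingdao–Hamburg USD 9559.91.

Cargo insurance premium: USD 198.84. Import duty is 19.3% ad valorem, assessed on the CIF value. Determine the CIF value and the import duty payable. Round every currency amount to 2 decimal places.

CIF value: USD 34039.61; import duty: USD 6569.64

CIF = FCA price + pre-shipment costs + freight + insurance
CIF = 23407.67 + 873.19 + 9559.91 + 198.84 = 34039.61
Import duty = 34039.61 × 19.3% = 6569.64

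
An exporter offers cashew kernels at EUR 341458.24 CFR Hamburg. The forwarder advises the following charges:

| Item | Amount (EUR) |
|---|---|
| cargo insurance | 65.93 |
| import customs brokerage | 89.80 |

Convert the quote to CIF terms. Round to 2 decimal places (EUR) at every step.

CIF price: EUR 341524.17

Not relevant to the conversion: brokerage — on the buyer under both terms; not part of either seller's price.
From CFR to CIF, the seller additionally bears: insurance.
CIF price = 341458.24 + 65.93 = 341524.17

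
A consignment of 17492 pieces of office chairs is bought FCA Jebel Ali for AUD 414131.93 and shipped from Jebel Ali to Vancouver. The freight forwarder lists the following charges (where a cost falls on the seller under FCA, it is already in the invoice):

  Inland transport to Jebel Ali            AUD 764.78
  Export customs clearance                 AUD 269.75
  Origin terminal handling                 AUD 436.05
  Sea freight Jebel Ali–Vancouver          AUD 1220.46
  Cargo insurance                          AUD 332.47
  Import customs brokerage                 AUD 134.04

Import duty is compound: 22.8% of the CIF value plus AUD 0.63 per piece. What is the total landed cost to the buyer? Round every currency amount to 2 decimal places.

Total landed cost: AUD 522150.48

FCA: the seller delivers export-cleared goods to the carrier; the buyer bears costs from that point.
Already in the invoice (seller's account under FCA): inland to port, export clearance — exclude.
CIF value = FCA price + origin terminal + freight + insurance = 414131.93 + 436.05 + 1220.46 + 332.47 = 416120.91
Ad valorem component: 416120.91 × 22.8% = 94875.57
Specific component: 17492 × 0.63 = 11019.96
Import duty = 94875.57 + 11019.96 = 105895.53
Buyer bears: origin terminal 436.05 + freight 1220.46 + insurance 332.47 + brokerage 134.04 + duty 105895.53 = 108018.55
Landed cost = invoice 414131.93 + 108018.55 = 522150.48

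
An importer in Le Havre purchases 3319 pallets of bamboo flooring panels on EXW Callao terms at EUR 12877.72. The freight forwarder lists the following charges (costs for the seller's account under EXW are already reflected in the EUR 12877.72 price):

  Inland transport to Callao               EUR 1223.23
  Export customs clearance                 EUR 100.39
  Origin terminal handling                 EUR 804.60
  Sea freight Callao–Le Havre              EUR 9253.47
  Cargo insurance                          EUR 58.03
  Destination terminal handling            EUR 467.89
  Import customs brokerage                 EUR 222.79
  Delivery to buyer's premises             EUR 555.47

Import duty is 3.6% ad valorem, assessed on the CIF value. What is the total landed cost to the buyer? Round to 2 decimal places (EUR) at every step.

EXW: the seller makes goods available at their premises; the buyer bears all onward costs.
CIF value = EXW price + inland to port + export clearance + origin terminal + freight + insurance = 12877.72 + 1223.23 + 100.39 + 804.60 + 9253.47 + 58.03 = 24317.44
Import duty = 24317.44 × 3.6% = 875.43
Buyer bears: inland to port 1223.23 + export clearance 100.39 + origin terminal 804.60 + freight 9253.47 + insurance 58.03 + destination terminal 467.89 + brokerage 222.79 + delivery 555.47 + duty 875.43 = 13561.30
Landed cost = invoice 12877.72 + 13561.30 = 26439.02

Total landed cost: EUR 26439.02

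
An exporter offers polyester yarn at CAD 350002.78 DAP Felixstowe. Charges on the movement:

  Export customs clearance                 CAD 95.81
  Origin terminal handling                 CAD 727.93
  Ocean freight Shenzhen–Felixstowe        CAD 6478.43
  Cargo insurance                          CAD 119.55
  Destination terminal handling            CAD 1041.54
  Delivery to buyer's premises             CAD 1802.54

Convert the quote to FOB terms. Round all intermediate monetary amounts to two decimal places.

Not relevant to the conversion: origin terminal, export clearance — on the seller under both DAP and FOB; already in the DAP price and stays in the FOB price.
From DAP to FOB, the seller no longer bears: freight, insurance, destination terminal, delivery.
FOB price = 350002.78 − 6478.43 − 119.55 − 1041.54 − 1802.54 = 340560.72

FOB price: CAD 340560.72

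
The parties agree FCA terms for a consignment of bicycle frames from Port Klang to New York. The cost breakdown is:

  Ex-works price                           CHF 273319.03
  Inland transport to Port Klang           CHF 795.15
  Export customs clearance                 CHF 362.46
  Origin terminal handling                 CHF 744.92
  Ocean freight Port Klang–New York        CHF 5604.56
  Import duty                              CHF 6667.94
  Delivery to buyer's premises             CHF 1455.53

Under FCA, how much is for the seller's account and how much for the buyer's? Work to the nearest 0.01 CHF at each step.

FCA: the seller delivers export-cleared goods to the carrier; the buyer bears costs from that point.
Seller's account: goods 273319.03 + inland to port 795.15 + export clearance 362.46 = 274476.64
Buyer's account: origin terminal 744.92 + freight 5604.56 + duty 6667.94 + delivery 1455.53 = 14472.95

Seller: CHF 274476.64; buyer: CHF 14472.95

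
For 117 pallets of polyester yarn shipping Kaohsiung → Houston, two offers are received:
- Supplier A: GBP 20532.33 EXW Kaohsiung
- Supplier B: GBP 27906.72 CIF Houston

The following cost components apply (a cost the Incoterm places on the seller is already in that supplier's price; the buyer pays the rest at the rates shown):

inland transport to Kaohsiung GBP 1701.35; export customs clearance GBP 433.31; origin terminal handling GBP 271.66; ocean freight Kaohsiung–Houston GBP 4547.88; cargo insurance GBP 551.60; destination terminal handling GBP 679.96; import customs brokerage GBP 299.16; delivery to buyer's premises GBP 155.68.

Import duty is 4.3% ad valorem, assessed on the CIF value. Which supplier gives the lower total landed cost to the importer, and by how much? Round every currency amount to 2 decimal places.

Supplier A (EXW):
CIF value = EXW price + inland to port + export clearance + origin terminal + freight + insurance = 20532.33 + 1701.35 + 433.31 + 271.66 + 4547.88 + 551.60 = 28038.13
Import duty = 28038.13 × 4.3% = 1205.64
Buyer bears (A): 1701.35 + 433.31 + 271.66 + 4547.88 + 551.60 + 679.96 + 299.16 + 155.68 = 8640.60
Landed cost (A) = invoice 20532.33 + 8640.60 + duty 1205.64 = 30378.57
Supplier B (CIF):
The CIF price already equals the CIF value: 27906.72
Import duty = 27906.72 × 4.3% = 1199.99
Buyer bears (B): 679.96 + 299.16 + 155.68 = 1134.80
Landed cost (B) = invoice 27906.72 + 1134.80 + duty 1199.99 = 30241.51
Difference = |30378.57 − 30241.51| = 137.06

Supplier B is cheaper by GBP 137.06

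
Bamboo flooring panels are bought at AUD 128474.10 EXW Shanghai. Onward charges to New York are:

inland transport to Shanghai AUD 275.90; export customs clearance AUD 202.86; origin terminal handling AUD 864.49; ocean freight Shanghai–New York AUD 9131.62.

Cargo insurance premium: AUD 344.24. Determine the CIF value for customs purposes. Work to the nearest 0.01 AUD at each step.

CIF = EXW price + pre-shipment costs + freight + insurance
CIF = 128474.10 + 275.90 + 202.86 + 864.49 + 9131.62 + 344.24 = 139293.21

CIF value: AUD 139293.21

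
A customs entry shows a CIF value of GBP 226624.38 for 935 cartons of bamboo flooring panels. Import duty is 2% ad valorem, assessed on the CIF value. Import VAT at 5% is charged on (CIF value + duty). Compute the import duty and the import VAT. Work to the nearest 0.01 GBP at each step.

Import duty: GBP 4532.49; import VAT: GBP 11557.84

Import duty = 226624.38 × 2% = 4532.49
VAT base = CIF + duty = 226624.38 + 4532.49 = 231156.87
Import VAT = 231156.87 × 5% = 11557.84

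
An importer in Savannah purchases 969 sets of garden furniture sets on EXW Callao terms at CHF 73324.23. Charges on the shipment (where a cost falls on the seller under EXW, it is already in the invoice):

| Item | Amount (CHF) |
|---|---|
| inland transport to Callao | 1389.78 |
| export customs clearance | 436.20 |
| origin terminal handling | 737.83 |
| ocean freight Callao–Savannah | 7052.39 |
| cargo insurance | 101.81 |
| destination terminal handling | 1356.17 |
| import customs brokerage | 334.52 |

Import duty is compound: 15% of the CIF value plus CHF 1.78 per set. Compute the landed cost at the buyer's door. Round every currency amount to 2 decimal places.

EXW: the seller makes goods available at their premises; the buyer bears all onward costs.
CIF value = EXW price + inland to port + export clearance + origin terminal + freight + insurance = 73324.23 + 1389.78 + 436.20 + 737.83 + 7052.39 + 101.81 = 83042.24
Ad valorem component: 83042.24 × 15% = 12456.34
Specific component: 969 × 1.78 = 1724.82
Import duty = 12456.34 + 1724.82 = 14181.16
Buyer bears: inland to port 1389.78 + export clearance 436.20 + origin terminal 737.83 + freight 7052.39 + insurance 101.81 + destination terminal 1356.17 + brokerage 334.52 + duty 14181.16 = 25589.86
Landed cost = invoice 73324.23 + 25589.86 = 98914.09

Total landed cost: CHF 98914.09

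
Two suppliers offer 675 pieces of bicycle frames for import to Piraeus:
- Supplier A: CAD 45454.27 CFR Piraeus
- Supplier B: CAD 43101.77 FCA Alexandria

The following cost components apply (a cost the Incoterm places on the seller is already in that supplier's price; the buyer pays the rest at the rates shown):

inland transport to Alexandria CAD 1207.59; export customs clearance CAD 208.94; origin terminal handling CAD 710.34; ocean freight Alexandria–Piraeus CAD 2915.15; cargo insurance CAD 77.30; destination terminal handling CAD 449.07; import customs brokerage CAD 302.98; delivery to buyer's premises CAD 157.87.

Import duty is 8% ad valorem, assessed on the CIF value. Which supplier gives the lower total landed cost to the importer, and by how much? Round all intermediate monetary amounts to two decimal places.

Supplier A (CFR):
CIF value = CFR price + insurance = 45454.27 + 77.30 = 45531.57
Import duty = 45531.57 × 8% = 3642.53
Buyer bears (A): 77.30 + 449.07 + 302.98 + 157.87 = 987.22
Landed cost (A) = invoice 45454.27 + 987.22 + duty 3642.53 = 50084.02
Supplier B (FCA):
CIF value = FCA price + origin terminal + freight + insurance = 43101.77 + 710.34 + 2915.15 + 77.30 = 46804.56
Import duty = 46804.56 × 8% = 3744.36
Buyer bears (B): 710.34 + 2915.15 + 77.30 + 449.07 + 302.98 + 157.87 = 4612.71
Landed cost (B) = invoice 43101.77 + 4612.71 + duty 3744.36 = 51458.84
Difference = |50084.02 − 51458.84| = 1374.82

Supplier A is cheaper by CAD 1374.82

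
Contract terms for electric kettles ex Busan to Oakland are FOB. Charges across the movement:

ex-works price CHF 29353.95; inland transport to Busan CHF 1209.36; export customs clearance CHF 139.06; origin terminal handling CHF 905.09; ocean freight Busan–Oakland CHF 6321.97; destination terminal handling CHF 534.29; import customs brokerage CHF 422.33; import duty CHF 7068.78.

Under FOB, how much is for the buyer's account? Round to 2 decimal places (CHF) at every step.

FOB: the seller bears costs until goods are on board at the origin port; the buyer bears freight, insurance and all costs thereafter.
Seller's account: goods 29353.95 + inland to port 1209.36 + export clearance 139.06 + origin terminal 905.09 = 31607.46
Buyer's account: freight 6321.97 + destination terminal 534.29 + brokerage 422.33 + duty 7068.78 = 14347.37

Buyer's account: CHF 14347.37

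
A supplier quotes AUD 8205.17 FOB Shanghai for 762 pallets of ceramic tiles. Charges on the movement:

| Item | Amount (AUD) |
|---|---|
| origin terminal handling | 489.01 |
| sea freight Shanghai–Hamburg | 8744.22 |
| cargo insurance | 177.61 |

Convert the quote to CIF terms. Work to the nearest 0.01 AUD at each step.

Not relevant to the conversion: origin terminal — on the seller under both FOB and CIF; already in the FOB price and stays in the CIF price.
From FOB to CIF, the seller additionally bears: freight, insurance.
CIF price = 8205.17 + 8744.22 + 177.61 = 17127.00

CIF price: AUD 17127.00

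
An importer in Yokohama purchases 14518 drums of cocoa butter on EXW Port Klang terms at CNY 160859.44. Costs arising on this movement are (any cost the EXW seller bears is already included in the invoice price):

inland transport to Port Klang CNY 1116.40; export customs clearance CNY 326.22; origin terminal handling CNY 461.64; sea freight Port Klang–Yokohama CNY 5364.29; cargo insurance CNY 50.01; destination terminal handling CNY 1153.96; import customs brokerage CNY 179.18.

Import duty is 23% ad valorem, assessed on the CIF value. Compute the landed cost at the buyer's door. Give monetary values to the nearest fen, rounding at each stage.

Total landed cost: CNY 208192.08

EXW: the seller makes goods available at their premises; the buyer bears all onward costs.
CIF value = EXW price + inland to port + export clearance + origin terminal + freight + insurance = 160859.44 + 1116.40 + 326.22 + 461.64 + 5364.29 + 50.01 = 168178.00
Import duty = 168178.00 × 23% = 38680.94
Buyer bears: inland to port 1116.40 + export clearance 326.22 + origin terminal 461.64 + freight 5364.29 + insurance 50.01 + destination terminal 1153.96 + brokerage 179.18 + duty 38680.94 = 47332.64
Landed cost = invoice 160859.44 + 47332.64 = 208192.08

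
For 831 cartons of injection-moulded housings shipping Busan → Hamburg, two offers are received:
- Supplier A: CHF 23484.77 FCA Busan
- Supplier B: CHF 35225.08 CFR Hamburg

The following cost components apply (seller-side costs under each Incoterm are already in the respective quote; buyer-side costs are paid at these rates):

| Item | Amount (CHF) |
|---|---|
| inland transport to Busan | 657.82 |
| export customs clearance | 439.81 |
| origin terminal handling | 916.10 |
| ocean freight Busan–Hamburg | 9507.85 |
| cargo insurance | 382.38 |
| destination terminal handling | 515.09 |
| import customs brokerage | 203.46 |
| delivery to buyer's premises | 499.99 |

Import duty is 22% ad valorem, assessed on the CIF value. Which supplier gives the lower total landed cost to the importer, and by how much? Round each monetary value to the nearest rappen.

Supplier A (FCA):
CIF value = FCA price + origin terminal + freight + insurance = 23484.77 + 916.10 + 9507.85 + 382.38 = 34291.10
Import duty = 34291.10 × 22% = 7544.04
Buyer bears (A): 916.10 + 9507.85 + 382.38 + 515.09 + 203.46 + 499.99 = 12024.87
Landed cost (A) = invoice 23484.77 + 12024.87 + duty 7544.04 = 43053.68
Supplier B (CFR):
CIF value = CFR price + insurance = 35225.08 + 382.38 = 35607.46
Import duty = 35607.46 × 22% = 7833.64
Buyer bears (B): 382.38 + 515.09 + 203.46 + 499.99 = 1600.92
Landed cost (B) = invoice 35225.08 + 1600.92 + duty 7833.64 = 44659.64
Difference = |43053.68 − 44659.64| = 1605.96

Supplier A is cheaper by CHF 1605.96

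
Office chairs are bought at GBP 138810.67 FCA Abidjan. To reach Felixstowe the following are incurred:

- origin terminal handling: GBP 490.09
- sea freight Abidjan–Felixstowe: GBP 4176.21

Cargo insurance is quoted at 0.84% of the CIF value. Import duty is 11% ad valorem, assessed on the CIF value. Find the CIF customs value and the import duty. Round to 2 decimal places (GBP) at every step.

Let C be the CIF value. C = FCA price + pre-shipment costs + freight + 0.84% × C
C − 0.84% × C = 138810.67 + 490.09 + 4176.21
0.9916 × C = 143476.97
C = 143476.97 / 0.9916 = 144692.39
Insurance premium = 0.84% × 144692.39 = 1215.42
Import duty = 144692.39 × 11% = 15916.16

CIF value: GBP 144692.39; import duty: GBP 15916.16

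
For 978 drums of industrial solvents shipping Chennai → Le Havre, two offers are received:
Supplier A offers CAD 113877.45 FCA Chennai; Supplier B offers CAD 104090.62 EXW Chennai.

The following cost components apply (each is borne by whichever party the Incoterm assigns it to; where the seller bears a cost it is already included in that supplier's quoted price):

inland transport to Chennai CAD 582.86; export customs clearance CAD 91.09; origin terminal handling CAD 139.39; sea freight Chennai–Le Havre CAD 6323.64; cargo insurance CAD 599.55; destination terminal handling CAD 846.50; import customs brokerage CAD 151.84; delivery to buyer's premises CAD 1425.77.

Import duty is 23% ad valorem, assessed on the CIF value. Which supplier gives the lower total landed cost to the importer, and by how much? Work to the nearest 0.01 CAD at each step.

Supplier B is cheaper by CAD 11208.85

Supplier A (FCA):
CIF value = FCA price + origin terminal + freight + insurance = 113877.45 + 139.39 + 6323.64 + 599.55 = 120940.03
Import duty = 120940.03 × 23% = 27816.21
Buyer bears (A): 139.39 + 6323.64 + 599.55 + 846.50 + 151.84 + 1425.77 = 9486.69
Landed cost (A) = invoice 113877.45 + 9486.69 + duty 27816.21 = 151180.35
Supplier B (EXW):
CIF value = EXW price + inland to port + export clearance + origin terminal + freight + insurance = 104090.62 + 582.86 + 91.09 + 139.39 + 6323.64 + 599.55 = 111827.15
Import duty = 111827.15 × 23% = 25720.24
Buyer bears (B): 582.86 + 91.09 + 139.39 + 6323.64 + 599.55 + 846.50 + 151.84 + 1425.77 = 10160.64
Landed cost (B) = invoice 104090.62 + 10160.64 + duty 25720.24 = 139971.50
Difference = |151180.35 − 139971.50| = 11208.85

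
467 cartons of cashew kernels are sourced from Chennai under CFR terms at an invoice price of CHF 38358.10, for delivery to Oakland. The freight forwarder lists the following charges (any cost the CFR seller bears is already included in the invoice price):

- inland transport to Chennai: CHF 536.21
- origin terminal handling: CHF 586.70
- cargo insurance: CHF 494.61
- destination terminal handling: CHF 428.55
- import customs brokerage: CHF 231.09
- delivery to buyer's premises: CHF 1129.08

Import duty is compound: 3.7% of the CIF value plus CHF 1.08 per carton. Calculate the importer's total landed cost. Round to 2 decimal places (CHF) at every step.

CFR: the seller pays costs through ocean freight to the destination port, but not insurance.
Already in the invoice (seller's account under CFR): inland to port, origin terminal — exclude.
CIF value = CFR price + insurance = 38358.10 + 494.61 = 38852.71
Ad valorem component: 38852.71 × 3.7% = 1437.55
Specific component: 467 × 1.08 = 504.36
Import duty = 1437.55 + 504.36 = 1941.91
Buyer bears: insurance 494.61 + destination terminal 428.55 + brokerage 231.09 + delivery 1129.08 + duty 1941.91 = 4225.24
Landed cost = invoice 38358.10 + 4225.24 = 42583.34

Total landed cost: CHF 42583.34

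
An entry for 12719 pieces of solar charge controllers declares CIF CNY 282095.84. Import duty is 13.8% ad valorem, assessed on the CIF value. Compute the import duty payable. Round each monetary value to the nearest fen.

Import duty = 282095.84 × 13.8% = 38929.23

Import duty: CNY 38929.23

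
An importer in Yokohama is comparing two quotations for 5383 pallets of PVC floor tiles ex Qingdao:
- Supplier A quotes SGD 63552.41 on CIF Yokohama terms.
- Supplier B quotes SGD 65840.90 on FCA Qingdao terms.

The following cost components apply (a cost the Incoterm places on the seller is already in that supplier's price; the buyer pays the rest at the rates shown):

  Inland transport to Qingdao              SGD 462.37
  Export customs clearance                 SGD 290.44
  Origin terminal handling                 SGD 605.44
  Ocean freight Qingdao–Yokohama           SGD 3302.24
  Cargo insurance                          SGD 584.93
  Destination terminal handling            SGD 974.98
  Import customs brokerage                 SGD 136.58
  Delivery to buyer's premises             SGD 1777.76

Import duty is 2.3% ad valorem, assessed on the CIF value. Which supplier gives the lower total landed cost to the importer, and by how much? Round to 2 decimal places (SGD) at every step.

Supplier A is cheaper by SGD 6937.06

Supplier A (CIF):
The CIF price already equals the CIF value: 63552.41
Import duty = 63552.41 × 2.3% = 1461.71
Buyer bears (A): 974.98 + 136.58 + 1777.76 = 2889.32
Landed cost (A) = invoice 63552.41 + 2889.32 + duty 1461.71 = 67903.44
Supplier B (FCA):
CIF value = FCA price + origin terminal + freight + insurance = 65840.90 + 605.44 + 3302.24 + 584.93 = 70333.51
Import duty = 70333.51 × 2.3% = 1617.67
Buyer bears (B): 605.44 + 3302.24 + 584.93 + 974.98 + 136.58 + 1777.76 = 7381.93
Landed cost (B) = invoice 65840.90 + 7381.93 + duty 1617.67 = 74840.50
Difference = |67903.44 − 74840.50| = 6937.06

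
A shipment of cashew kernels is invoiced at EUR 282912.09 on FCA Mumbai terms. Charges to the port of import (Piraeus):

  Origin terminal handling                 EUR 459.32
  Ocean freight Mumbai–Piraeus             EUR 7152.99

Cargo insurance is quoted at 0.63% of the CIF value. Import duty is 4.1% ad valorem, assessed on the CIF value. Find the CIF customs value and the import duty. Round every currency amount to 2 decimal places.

Let C be the CIF value. C = FCA price + pre-shipment costs + freight + 0.63% × C
C − 0.63% × C = 282912.09 + 459.32 + 7152.99
0.9937 × C = 290524.40
C = 290524.40 / 0.9937 = 292366.31
Insurance premium = 0.63% × 292366.31 = 1841.91
Import duty = 292366.31 × 4.1% = 11987.02

CIF value: EUR 292366.31; import duty: EUR 11987.02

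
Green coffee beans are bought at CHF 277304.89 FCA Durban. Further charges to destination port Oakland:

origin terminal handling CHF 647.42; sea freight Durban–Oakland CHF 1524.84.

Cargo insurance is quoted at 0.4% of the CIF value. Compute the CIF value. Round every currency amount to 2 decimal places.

CIF value: CHF 280599.55

Let C be the CIF value. C = FCA price + pre-shipment costs + freight + 0.4% × C
C − 0.4% × C = 277304.89 + 647.42 + 1524.84
0.996 × C = 279477.15
C = 279477.15 / 0.996 = 280599.55
Insurance premium = 0.4% × 280599.55 = 1122.40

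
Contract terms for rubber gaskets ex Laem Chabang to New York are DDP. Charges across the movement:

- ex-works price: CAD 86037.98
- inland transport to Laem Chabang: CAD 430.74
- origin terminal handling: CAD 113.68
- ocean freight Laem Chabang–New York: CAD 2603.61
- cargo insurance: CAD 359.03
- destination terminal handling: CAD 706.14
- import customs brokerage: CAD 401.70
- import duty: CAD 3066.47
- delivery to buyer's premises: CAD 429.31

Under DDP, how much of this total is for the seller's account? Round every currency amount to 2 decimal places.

Seller's account: CAD 94148.66

DDP: the seller bears all costs including import duty.
Seller's account: goods 86037.98 + inland to port 430.74 + origin terminal 113.68 + freight 2603.61 + insurance 359.03 + destination terminal 706.14 + brokerage 401.70 + duty 3066.47 + delivery 429.31 = 94148.66
Buyer's account: 0.00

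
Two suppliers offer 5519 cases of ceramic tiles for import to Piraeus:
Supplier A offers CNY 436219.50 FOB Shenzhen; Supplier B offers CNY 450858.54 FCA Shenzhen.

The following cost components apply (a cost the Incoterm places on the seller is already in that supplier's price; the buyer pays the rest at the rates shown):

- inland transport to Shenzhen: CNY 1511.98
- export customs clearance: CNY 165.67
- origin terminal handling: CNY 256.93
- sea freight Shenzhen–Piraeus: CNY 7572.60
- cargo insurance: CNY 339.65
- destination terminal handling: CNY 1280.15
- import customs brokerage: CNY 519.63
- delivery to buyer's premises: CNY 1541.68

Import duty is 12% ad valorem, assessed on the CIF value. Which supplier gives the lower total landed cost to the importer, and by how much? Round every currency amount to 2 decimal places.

Supplier A is cheaper by CNY 16683.49

Supplier A (FOB):
CIF value = FOB price + freight + insurance = 436219.50 + 7572.60 + 339.65 = 444131.75
Import duty = 444131.75 × 12% = 53295.81
Buyer bears (A): 7572.60 + 339.65 + 1280.15 + 519.63 + 1541.68 = 11253.71
Landed cost (A) = invoice 436219.50 + 11253.71 + duty 53295.81 = 500769.02
Supplier B (FCA):
CIF value = FCA price + origin terminal + freight + insurance = 450858.54 + 256.93 + 7572.60 + 339.65 = 459027.72
Import duty = 459027.72 × 12% = 55083.33
Buyer bears (B): 256.93 + 7572.60 + 339.65 + 1280.15 + 519.63 + 1541.68 = 11510.64
Landed cost (B) = invoice 450858.54 + 11510.64 + duty 55083.33 = 517452.51
Difference = |500769.02 − 517452.51| = 16683.49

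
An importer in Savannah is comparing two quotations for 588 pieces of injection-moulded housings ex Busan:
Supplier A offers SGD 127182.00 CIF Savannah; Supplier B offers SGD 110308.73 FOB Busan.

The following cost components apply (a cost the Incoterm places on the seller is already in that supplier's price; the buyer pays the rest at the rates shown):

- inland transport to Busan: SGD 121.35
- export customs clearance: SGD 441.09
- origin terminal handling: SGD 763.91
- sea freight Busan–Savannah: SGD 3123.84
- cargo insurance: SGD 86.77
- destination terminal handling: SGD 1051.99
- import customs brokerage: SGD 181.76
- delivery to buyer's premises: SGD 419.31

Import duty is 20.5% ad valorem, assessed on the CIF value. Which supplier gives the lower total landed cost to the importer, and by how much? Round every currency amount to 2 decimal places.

Supplier B is cheaper by SGD 16463.51

Supplier A (CIF):
The CIF price already equals the CIF value: 127182.00
Import duty = 127182.00 × 20.5% = 26072.31
Buyer bears (A): 1051.99 + 181.76 + 419.31 = 1653.06
Landed cost (A) = invoice 127182.00 + 1653.06 + duty 26072.31 = 154907.37
Supplier B (FOB):
CIF value = FOB price + freight + insurance = 110308.73 + 3123.84 + 86.77 = 113519.34
Import duty = 113519.34 × 20.5% = 23271.46
Buyer bears (B): 3123.84 + 86.77 + 1051.99 + 181.76 + 419.31 = 4863.67
Landed cost (B) = invoice 110308.73 + 4863.67 + duty 23271.46 = 138443.86
Difference = |154907.37 − 138443.86| = 16463.51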